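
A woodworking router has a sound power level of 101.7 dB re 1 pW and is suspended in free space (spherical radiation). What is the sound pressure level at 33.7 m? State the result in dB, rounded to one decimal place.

60.2 dB

Free-field spherical radiation: L_p = L_w − 10·log₁₀(4π·r²), r = 33.7 m.
4π·r² = 1.427e+04 m², 10·log₁₀ of that is 41.545 dB.
L_p = 101.7 − 41.545 = 60.16 dB.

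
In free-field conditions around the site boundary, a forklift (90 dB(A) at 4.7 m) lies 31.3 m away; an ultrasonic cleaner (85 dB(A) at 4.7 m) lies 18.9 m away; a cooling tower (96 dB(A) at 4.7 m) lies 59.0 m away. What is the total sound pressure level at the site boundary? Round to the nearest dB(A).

Propagate each source to the receiver with L = L_ref − 20·log₁₀(r/r_ref), then add intensities.
forklift: 90 − 20·log₁₀(31.3/4.7) = 90 − 16.47 = 73.53 dB(A).
ultrasonic cleaner: 85 − 20·log₁₀(18.9/4.7) = 85 − 12.09 = 72.91 dB(A).
cooling tower: 96 − 20·log₁₀(59.0/4.7) = 96 − 21.98 = 74.02 dB(A).
Σ 10^(L/10) = 6.737e+07 → L_total = 10·log₁₀(6.737e+07) = 78.28 dB(A).

78 dB(A)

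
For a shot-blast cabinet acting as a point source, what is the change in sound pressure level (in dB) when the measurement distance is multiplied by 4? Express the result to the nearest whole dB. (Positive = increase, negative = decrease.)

A point source loses 6 dB per doubling of distance; generally ΔL = −20·log₁₀(r₂/r₁).
ΔL = −20·log₁₀(4) = -12.04 dB.

-12 dB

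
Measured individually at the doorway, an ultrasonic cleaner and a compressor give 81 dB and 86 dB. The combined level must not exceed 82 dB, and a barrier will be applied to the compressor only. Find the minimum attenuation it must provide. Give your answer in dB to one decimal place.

Fixed contribution from the other source: Σ 10^(L/10) = 10^(81/10) = 1.259e+08 (81.00 dB).
To meet 82 dB overall, the treated compressor may contribute at most 10^(82/10) − 1.259e+08 = 3.260e+07, i.e. 75.13 dB.
Required insertion loss = 86 − 75.13 = 10.87 dB.

10.9 dB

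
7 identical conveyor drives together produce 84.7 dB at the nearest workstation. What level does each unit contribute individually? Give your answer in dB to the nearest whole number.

7 equal contributions raise the level by 10·log₁₀ 7 = 8.451 dB, so each unit alone gives 84.7 − 8.451.

76 dB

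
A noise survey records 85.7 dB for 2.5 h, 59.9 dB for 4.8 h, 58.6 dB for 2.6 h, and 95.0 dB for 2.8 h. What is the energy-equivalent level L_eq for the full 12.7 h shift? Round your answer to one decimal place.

Weight each interval's intensity by its duration and average over T = 12.7 h:
Σ tᵢ·10^(Lᵢ/10) = 2.5·10^(85.7/10) + 4.8·10^(59.9/10) + 2.6·10^(58.6/10) + 2.8·10^(95.0/10) = 9.790e+09.
L_eq = 10·log₁₀(9.790e+09/12.7) = 88.87 dB.

88.9 dB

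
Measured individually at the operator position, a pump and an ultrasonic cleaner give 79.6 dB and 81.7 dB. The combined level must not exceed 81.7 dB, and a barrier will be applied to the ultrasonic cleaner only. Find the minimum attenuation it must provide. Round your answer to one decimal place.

4.2 dB

Everything except the ultrasonic cleaner sums to 10^(79.6/10) = 9.120e+07 in linear terms, 79.60 dB.
The limit corresponds to 10^(81.7/10) = 1.479e+08; subtracting the fixed part leaves 5.671e+07 for the ultrasonic cleaner, i.e. 77.54 dB.
So the ultrasonic cleaner must be reduced from 81.7 to 77.54 dB: IL = 4.16 dB.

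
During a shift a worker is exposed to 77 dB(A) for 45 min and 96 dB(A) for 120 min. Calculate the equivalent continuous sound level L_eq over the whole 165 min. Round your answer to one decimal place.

L_eq = 10·log₁₀[(1/T)·Σ tᵢ·10^(Lᵢ/10)] with T = 165 min.
Σ tᵢ·10^(Lᵢ/10) = 45·10^(77/10) + 120·10^(96/10) = 4.800e+11.
L_eq = 10·log₁₀(4.800e+11/165) = 94.64 dB(A).

94.6 dB(A)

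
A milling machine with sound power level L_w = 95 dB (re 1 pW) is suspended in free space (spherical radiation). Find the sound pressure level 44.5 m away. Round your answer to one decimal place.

51.0 dB

Free-field spherical radiation: L_p = L_w − 10·log₁₀(4π·r²), r = 44.5 m.
4π·r² = 2.488e+04 m², 10·log₁₀ of that is 43.959 dB.
L_p = 95 − 43.959 = 51.04 dB.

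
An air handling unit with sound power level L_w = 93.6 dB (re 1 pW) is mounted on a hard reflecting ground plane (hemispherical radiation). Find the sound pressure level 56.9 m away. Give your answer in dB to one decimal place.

50.5 dB

The power spreads over a hemisphere of area 2π·r², so L_p = L_w − 10·log₁₀(2π·r²).
2π·r² = 2.034e+04 m², 10·log₁₀ of that is 43.084 dB.
L_p = 93.6 − 43.084 = 50.52 dB.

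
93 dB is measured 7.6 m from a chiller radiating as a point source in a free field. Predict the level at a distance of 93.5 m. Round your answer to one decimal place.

Point-source attenuation: ΔL = 20·log₁₀(r₂/r₁) = 20·log₁₀(93.5/7.6) = 21.800 dB.
L₂ = 93 − 20·log₁₀(93.5/7.6) = 93 − 21.800 = 71.20 dB.

71.2 dB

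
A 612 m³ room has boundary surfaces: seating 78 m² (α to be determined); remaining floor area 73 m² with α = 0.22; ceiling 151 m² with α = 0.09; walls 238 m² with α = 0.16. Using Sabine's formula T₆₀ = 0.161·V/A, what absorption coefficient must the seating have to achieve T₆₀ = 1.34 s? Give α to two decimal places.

0.07

A = 0.161·V/T₆₀ = 0.161·612/1.34 = 73.53 m² sabins.
Absorption from the other surfaces = 73·0.22 + 151·0.09 + 238·0.16 = 67.73 m², so the seating must supply 5.80 m² over 78 m².
α = 5.80/78 = 0.074.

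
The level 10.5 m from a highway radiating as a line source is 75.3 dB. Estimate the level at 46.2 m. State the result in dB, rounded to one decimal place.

For a line source, L₂ = L₁ − 10·log₁₀(r₂/r₁).
L₂ = 75.3 − 10·log₁₀(46.2/10.5) = 75.3 − 6.435 = 68.87 dB.

68.9 dB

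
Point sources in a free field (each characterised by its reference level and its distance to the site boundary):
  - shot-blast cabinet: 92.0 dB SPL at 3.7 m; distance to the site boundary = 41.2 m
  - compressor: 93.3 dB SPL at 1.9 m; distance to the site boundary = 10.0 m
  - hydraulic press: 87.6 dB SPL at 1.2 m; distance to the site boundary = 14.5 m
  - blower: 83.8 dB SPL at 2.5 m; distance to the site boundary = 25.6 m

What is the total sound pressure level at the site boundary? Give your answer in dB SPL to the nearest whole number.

Apply inverse-square spreading to bring every level to the receiver, then sum 10^(L/10).
shot-blast cabinet: 92.0 − 20·log₁₀(41.2/3.7) = 92.0 − 20.93 = 71.07 dB SPL.
compressor: 93.3 − 20·log₁₀(10.0/1.9) = 93.3 − 14.42 = 78.88 dB SPL.
hydraulic press: 87.6 − 20·log₁₀(14.5/1.2) = 87.6 − 21.64 = 65.96 dB SPL.
blower: 83.8 − 20·log₁₀(25.6/2.5) = 83.8 − 20.21 = 63.59 dB SPL.
Σ 10^(L/10) = 9.619e+07 → L_total = 10·log₁₀(9.619e+07) = 79.83 dB SPL.

80 dB SPL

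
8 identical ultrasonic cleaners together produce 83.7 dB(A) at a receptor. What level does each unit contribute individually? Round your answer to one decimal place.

8 equal contributions raise the level by 10·log₁₀ 8 = 9.031 dB, so each unit alone gives 83.7 − 9.031.

74.7 dB(A)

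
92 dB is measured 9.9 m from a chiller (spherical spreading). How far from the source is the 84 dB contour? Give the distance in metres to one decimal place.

24.9 m

For a point source L₁ − L₂ = 20·log₁₀(r₂/r₁), so r₂ = r₁·10^((L₁−L₂)/20).
r₂ = 9.9·10^((92−84)/20) = 9.9·10^(8.0/20) = 24.87 m.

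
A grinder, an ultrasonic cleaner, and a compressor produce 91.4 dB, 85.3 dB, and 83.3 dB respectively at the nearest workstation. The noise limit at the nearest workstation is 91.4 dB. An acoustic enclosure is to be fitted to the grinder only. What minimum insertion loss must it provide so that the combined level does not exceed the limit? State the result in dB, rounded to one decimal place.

Everything except the grinder sums to 10^(85.3/10) + 10^(83.3/10) = 5.526e+08 in linear terms, 87.42 dB.
The limit corresponds to 10^(91.4/10) = 1.380e+09; subtracting the fixed part leaves 8.277e+08 for the grinder, i.e. 89.18 dB.
So the grinder must be reduced from 91.4 to 89.18 dB: IL = 2.22 dB.

2.2 dB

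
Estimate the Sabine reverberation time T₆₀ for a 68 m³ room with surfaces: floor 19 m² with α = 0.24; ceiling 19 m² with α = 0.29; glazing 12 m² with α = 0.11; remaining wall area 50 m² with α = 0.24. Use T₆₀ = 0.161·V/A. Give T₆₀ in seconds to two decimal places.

0.47 s

Total absorption A = 19·0.24 + 19·0.29 + 12·0.11 + 50·0.24 = 23.39 m² sabins.
T₆₀ = 0.161·V/A = 0.161·68/23.39 = 0.468 s.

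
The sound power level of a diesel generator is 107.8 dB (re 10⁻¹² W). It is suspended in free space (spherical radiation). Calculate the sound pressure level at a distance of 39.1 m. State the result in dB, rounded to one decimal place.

65.0 dB

Free-field spherical radiation: L_p = L_w − 10·log₁₀(4π·r²), r = 39.1 m.
4π·r² = 1.921e+04 m², 10·log₁₀ of that is 42.836 dB.
L_p = 107.8 − 42.836 = 64.96 dB.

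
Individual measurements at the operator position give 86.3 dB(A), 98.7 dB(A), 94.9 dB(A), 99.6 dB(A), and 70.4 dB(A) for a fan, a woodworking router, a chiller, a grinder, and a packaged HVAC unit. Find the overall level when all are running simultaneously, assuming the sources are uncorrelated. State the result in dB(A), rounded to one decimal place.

For uncorrelated sources the intensities add, so convert each level to linear form, sum, and take 10·log₁₀ of the total.
Σ 10^(L/10) = 10^(86.3/10) + 10^(98.7/10) + 10^(94.9/10) + 10^(99.6/10) + 10^(70.4/10) = 2.006e+10.
L_total = 10·log₁₀(2.006e+10) = 103.02 dB(A).

103.0 dB(A)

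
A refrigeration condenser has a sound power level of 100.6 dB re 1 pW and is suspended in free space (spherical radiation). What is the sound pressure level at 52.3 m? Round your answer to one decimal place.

55.2 dB

L_p = L_w − 10·log₁₀(4π·r²) with r = 52.3 m.
4π·r² = 3.437e+04 m², 10·log₁₀ of that is 45.362 dB.
L_p = 100.6 − 45.362 = 55.24 dB.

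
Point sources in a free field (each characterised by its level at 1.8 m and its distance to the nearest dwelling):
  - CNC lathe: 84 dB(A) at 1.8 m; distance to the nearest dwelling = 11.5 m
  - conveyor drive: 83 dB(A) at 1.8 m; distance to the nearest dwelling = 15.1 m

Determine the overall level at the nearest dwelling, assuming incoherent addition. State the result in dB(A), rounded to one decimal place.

Apply inverse-square spreading to bring every level to the receiver, then sum 10^(L/10).
CNC lathe: 84 − 20·log₁₀(11.5/1.8) = 84 − 16.11 = 67.89 dB(A).
conveyor drive: 83 − 20·log₁₀(15.1/1.8) = 83 − 18.47 = 64.53 dB(A).
Σ 10^(L/10) = 8.989e+06 → L_total = 10·log₁₀(8.989e+06) = 69.54 dB(A).

69.5 dB(A)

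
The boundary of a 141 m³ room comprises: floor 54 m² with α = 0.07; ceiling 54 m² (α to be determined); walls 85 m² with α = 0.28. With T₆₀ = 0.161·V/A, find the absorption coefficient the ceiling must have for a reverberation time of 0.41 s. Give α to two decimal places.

0.51

Required total absorption A = 0.161·141/0.41 = 55.37 m².
Absorption from the other surfaces = 54·0.07 + 85·0.28 = 27.58 m², so the ceiling must supply 27.79 m² over 54 m².
α = 27.79/54 = 0.515.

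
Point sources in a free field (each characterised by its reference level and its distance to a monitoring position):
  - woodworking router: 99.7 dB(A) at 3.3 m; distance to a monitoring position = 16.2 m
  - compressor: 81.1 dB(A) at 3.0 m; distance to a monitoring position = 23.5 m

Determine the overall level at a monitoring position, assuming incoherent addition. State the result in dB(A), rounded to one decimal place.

First find each source's level at the receiver (point-source: −20·log₁₀(r/r_ref)), then combine on an intensity basis.
woodworking router: 99.7 − 20·log₁₀(16.2/3.3) = 99.7 − 13.82 = 85.88 dB(A).
compressor: 81.1 − 20·log₁₀(23.5/3.0) = 81.1 − 17.88 = 63.22 dB(A).
Σ 10^(L/10) = 3.894e+08 → L_total = 10·log₁₀(3.894e+08) = 85.90 dB(A).

85.9 dB(A)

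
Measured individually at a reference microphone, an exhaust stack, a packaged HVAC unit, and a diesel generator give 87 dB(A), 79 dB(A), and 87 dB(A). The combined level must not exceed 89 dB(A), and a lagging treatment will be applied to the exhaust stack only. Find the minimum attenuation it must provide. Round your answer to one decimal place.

Fixed contribution from the other sources: Σ 10^(L/10) = 10^(79/10) + 10^(87/10) = 5.806e+08 (87.64 dB(A)).
The limit corresponds to 10^(89/10) = 7.943e+08; subtracting the fixed part leaves 2.137e+08 for the exhaust stack, i.e. 83.30 dB(A).
So the exhaust stack must be reduced from 87 to 83.30 dB(A): IL = 3.70 dB.

3.7 dB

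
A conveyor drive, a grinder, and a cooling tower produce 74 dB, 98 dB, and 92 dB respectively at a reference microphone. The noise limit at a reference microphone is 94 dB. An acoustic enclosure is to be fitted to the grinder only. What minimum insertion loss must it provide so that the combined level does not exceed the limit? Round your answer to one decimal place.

Everything except the grinder sums to 10^(74/10) + 10^(92/10) = 1.610e+09 in linear terms, 92.07 dB.
To meet 94 dB overall, the treated grinder may contribute at most 10^(94/10) − 1.610e+09 = 9.019e+08, i.e. 89.55 dB.
So the grinder must be reduced from 98 to 89.55 dB: IL = 8.45 dB.

8.4 dB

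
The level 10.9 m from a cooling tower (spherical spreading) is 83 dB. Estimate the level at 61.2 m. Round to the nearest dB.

68 dB

Point-source attenuation: ΔL = 20·log₁₀(r₂/r₁) = 20·log₁₀(61.2/10.9) = 14.986 dB.
L₂ = 83 − 20·log₁₀(61.2/10.9) = 83 − 14.986 = 68.01 dB.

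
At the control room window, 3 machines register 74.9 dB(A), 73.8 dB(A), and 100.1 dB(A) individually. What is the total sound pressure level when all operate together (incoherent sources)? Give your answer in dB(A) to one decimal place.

Incoherent sources combine by intensity addition: L_total = 10·log₁₀(Σ 10^(L_i/10)).
Σ 10^(L/10) = 10^(74.9/10) + 10^(73.8/10) + 10^(100.1/10) = 1.029e+10.
L_total = 10·log₁₀(1.029e+10) = 100.12 dB(A).

100.1 dB(A)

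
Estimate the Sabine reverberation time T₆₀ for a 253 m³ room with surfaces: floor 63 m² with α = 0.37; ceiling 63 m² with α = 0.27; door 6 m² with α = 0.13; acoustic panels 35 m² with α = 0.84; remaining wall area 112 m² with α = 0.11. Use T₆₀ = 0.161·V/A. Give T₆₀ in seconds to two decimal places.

Total absorption A = 63·0.37 + 63·0.27 + 6·0.13 + 35·0.84 + 112·0.11 = 82.82 m² sabins.
T₆₀ = 0.161 × 253 / 82.82 = 0.492 s.

0.49 s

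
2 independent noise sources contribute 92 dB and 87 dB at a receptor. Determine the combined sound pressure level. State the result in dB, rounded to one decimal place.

Incoherent sources combine by intensity addition: L_total = 10·log₁₀(Σ 10^(L_i/10)).
Σ 10^(L/10) = 10^(92/10) + 10^(87/10) = 2.086e+09.
L_total = 10·log₁₀(2.086e+09) = 93.19 dB.

93.2 dB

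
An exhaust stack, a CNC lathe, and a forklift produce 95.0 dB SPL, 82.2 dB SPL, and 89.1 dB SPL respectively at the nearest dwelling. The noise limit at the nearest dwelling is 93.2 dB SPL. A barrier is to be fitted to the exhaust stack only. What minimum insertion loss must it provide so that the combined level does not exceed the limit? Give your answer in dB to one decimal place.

4.5 dB

The untreated sources together contribute 10^(82.2/10) + 10^(89.1/10) = 9.788e+08, i.e. 89.91 dB SPL.
The limit corresponds to 10^(93.2/10) = 2.089e+09; subtracting the fixed part leaves 1.111e+09 for the exhaust stack, i.e. 90.46 dB SPL.
So the exhaust stack must be reduced from 95.0 to 90.46 dB SPL: IL = 4.54 dB.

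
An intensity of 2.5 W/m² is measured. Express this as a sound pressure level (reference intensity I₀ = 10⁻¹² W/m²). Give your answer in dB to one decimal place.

124.0 dB

Dividing by I₀ shifts the exponent by 12: I/I₀ = 2.5×10^12.
L = 10·(0.3979 + 12) = 123.98 dB.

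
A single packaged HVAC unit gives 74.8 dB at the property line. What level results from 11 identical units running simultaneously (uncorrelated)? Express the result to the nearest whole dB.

85 dB

N identical incoherent sources raise the level by 10·log₁₀ N.
L_total = 74.8 + 10·log₁₀(11) = 74.8 + 10.414 = 85.21 dB.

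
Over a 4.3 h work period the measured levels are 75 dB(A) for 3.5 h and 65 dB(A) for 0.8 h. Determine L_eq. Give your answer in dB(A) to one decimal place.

74.2 dB(A)

The energy average is taken in the linear domain: L_eq = 10·log₁₀[(Σ tᵢ·10^(Lᵢ/10))/T], T = 4.3 h.
Σ tᵢ·10^(Lᵢ/10) = 3.5·10^(75/10) + 0.8·10^(65/10) = 1.132e+08.
L_eq = 10·log₁₀(1.132e+08/4.3) = 74.20 dB(A).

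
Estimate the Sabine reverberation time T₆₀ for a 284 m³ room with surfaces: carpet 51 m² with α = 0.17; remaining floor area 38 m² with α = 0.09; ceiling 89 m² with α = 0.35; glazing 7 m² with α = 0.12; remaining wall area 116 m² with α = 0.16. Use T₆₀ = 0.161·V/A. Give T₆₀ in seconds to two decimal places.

0.73 s

A = Σ Sᵢαᵢ = 51·0.17 + 38·0.09 + 89·0.35 + 7·0.12 + 116·0.16 = 62.64 m².
T₆₀ = 0.161·V/A = 0.161·284/62.64 = 0.730 s.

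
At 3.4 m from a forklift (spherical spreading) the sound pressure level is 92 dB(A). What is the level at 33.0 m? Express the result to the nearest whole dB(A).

72 dB(A)

For a point source, L₂ = L₁ − 20·log₁₀(r₂/r₁).
L₂ = 92 − 20·log₁₀(33.0/3.4) = 92 − 19.741 = 72.26 dB(A).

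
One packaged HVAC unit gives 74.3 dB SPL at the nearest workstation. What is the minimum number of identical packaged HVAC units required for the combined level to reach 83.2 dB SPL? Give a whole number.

N identical sources give L₁ + 10·log₁₀ N, so require 10·log₁₀ N ≥ 83.2 − 74.3 = 8.9 dB.
N ≥ 10^(8.9/10) = 7.762, so N = 8.

8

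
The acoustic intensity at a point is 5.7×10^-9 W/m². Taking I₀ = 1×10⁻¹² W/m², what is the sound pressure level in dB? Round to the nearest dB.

L = 10·log₁₀(I/I₀) = 10·log₁₀(5.7×10^-9/10⁻¹²) = 10·log₁₀(5.7×10^3).
L = 10·(0.7559 + 3) = 37.56 dB.

38 dB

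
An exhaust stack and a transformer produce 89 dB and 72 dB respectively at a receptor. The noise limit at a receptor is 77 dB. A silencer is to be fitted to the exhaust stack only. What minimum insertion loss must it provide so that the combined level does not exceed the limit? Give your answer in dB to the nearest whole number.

Fixed contribution from the other source: Σ 10^(L/10) = 10^(72/10) = 1.585e+07 (72.00 dB).
To meet 77 dB overall, the treated exhaust stack may contribute at most 10^(77/10) − 1.585e+07 = 3.427e+07, i.e. 75.35 dB.
Required insertion loss = 89 − 75.35 = 13.65 dB.

14 dB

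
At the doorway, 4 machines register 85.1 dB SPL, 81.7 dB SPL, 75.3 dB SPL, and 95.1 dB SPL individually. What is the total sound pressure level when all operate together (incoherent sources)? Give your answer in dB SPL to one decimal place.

For uncorrelated sources the intensities add, so convert each level to linear form, sum, and take 10·log₁₀ of the total.
Σ 10^(L/10) = 10^(85.1/10) + 10^(81.7/10) + 10^(75.3/10) + 10^(95.1/10) = 3.741e+09.
L_total = 10·log₁₀(3.741e+09) = 95.73 dB SPL.

95.7 dB SPL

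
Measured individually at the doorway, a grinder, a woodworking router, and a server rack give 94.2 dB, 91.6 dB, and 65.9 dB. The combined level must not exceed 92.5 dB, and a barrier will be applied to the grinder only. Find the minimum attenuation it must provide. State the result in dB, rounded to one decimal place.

Fixed contribution from the other sources: Σ 10^(L/10) = 10^(91.6/10) + 10^(65.9/10) = 1.449e+09 (91.61 dB).
The limit corresponds to 10^(92.5/10) = 1.778e+09; subtracting the fixed part leaves 3.289e+08 for the grinder, i.e. 85.17 dB.
Required insertion loss = 94.2 − 85.17 = 9.03 dB.

9.0 dB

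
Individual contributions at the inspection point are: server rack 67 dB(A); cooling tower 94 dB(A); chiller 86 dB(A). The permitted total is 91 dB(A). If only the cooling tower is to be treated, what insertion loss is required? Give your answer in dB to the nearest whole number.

5 dB

The untreated sources together contribute 10^(67/10) + 10^(86/10) = 4.031e+08, i.e. 86.05 dB(A).
The limit corresponds to 10^(91/10) = 1.259e+09; subtracting the fixed part leaves 8.558e+08 for the cooling tower, i.e. 89.32 dB(A).
Required insertion loss = 94 − 89.32 = 4.68 dB.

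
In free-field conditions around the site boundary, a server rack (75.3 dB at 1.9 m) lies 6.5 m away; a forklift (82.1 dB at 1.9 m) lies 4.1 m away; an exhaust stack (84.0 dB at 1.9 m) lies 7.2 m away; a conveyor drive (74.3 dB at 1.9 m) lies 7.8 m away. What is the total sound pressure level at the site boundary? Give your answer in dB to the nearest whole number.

78 dB

First find each source's level at the receiver (point-source: −20·log₁₀(r/r_ref)), then combine on an intensity basis.
server rack: 75.3 − 20·log₁₀(6.5/1.9) = 75.3 − 10.68 = 64.62 dB.
forklift: 82.1 − 20·log₁₀(4.1/1.9) = 82.1 − 6.68 = 75.42 dB.
exhaust stack: 84.0 − 20·log₁₀(7.2/1.9) = 84.0 − 11.57 = 72.43 dB.
conveyor drive: 74.3 − 20·log₁₀(7.8/1.9) = 74.3 − 12.27 = 62.03 dB.
Σ 10^(L/10) = 5.681e+07 → L_total = 10·log₁₀(5.681e+07) = 77.54 dB.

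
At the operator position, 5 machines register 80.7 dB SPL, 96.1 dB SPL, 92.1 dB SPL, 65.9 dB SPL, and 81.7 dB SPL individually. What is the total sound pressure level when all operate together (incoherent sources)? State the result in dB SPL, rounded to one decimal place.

Incoherent sources combine by intensity addition: L_total = 10·log₁₀(Σ 10^(L_i/10)).
Σ 10^(L/10) = 10^(80.7/10) + 10^(96.1/10) + 10^(92.1/10) + 10^(65.9/10) + 10^(81.7/10) = 5.965e+09.
L_total = 10·log₁₀(5.965e+09) = 97.76 dB SPL.

97.8 dB SPL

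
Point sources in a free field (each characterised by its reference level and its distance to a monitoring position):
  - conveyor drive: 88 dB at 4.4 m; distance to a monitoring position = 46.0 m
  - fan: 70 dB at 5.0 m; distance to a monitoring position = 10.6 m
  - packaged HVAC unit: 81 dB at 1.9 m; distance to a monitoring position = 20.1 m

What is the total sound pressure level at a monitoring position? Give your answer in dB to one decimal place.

Propagate each source to the receiver with L = L_ref − 20·log₁₀(r/r_ref), then add intensities.
conveyor drive: 88 − 20·log₁₀(46.0/4.4) = 88 − 20.39 = 67.61 dB.
fan: 70 − 20·log₁₀(10.6/5.0) = 70 − 6.53 = 63.47 dB.
packaged HVAC unit: 81 − 20·log₁₀(20.1/1.9) = 81 − 20.49 = 60.51 dB.
Σ 10^(L/10) = 9.123e+06 → L_total = 10·log₁₀(9.123e+06) = 69.60 dB.

69.6 dB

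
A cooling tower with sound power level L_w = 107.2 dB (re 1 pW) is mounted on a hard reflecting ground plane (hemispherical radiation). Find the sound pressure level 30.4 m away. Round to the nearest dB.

L_p = L_w − 10·log₁₀(2π·r²) with r = 30.4 m.
2π·r² = 5807 m², 10·log₁₀ of that is 37.639 dB.
L_p = 107.2 − 37.639 = 69.56 dB.

70 dB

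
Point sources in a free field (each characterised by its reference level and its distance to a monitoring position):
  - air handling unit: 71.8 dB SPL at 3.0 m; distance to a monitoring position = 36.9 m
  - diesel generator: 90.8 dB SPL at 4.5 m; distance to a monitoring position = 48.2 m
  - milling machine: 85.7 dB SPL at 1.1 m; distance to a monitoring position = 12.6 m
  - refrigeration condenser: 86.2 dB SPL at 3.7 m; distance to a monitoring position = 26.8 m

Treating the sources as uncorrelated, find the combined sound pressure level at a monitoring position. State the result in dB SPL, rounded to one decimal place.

73.3 dB SPL

First find each source's level at the receiver (point-source: −20·log₁₀(r/r_ref)), then combine on an intensity basis.
air handling unit: 71.8 − 20·log₁₀(36.9/3.0) = 71.8 − 21.80 = 50.00 dB SPL.
diesel generator: 90.8 − 20·log₁₀(48.2/4.5) = 90.8 − 20.60 = 70.20 dB SPL.
milling machine: 85.7 − 20·log₁₀(12.6/1.1) = 85.7 − 21.18 = 64.52 dB SPL.
refrigeration condenser: 86.2 − 20·log₁₀(26.8/3.7) = 86.2 − 17.20 = 69.00 dB SPL.
Σ 10^(L/10) = 2.136e+07 → L_total = 10·log₁₀(2.136e+07) = 73.30 dB SPL.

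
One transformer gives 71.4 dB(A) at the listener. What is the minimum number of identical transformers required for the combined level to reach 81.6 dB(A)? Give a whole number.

The shortfall is 81.6 − 71.4 = 10.2 dB, and N units add 10·log₁₀ N, so need 10·log₁₀ N ≥ 10.2.
N ≥ 10^(10.2/10) = 10.471, so N = 11.

11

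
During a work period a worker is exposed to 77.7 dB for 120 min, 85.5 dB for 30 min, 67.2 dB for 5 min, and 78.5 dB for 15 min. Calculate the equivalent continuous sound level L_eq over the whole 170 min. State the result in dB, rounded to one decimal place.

L_eq = 10·log₁₀[(1/T)·Σ tᵢ·10^(Lᵢ/10)] with T = 170 min.
Σ tᵢ·10^(Lᵢ/10) = 120·10^(77.7/10) + 30·10^(85.5/10) + 5·10^(67.2/10) + 15·10^(78.5/10) = 1.880e+10.
L_eq = 10·log₁₀(1.880e+10/170) = 80.44 dB.

80.4 dB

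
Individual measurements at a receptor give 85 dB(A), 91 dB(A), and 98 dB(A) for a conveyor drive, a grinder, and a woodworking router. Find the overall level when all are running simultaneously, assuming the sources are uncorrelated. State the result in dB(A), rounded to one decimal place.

99.0 dB(A)

For uncorrelated sources the intensities add, so convert each level to linear form, sum, and take 10·log₁₀ of the total.
Σ 10^(L/10) = 10^(85/10) + 10^(91/10) + 10^(98/10) = 7.885e+09.
L_total = 10·log₁₀(7.885e+09) = 98.97 dB(A).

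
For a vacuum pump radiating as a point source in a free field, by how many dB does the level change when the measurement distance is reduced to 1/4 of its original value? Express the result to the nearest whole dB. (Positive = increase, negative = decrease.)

A point source loses 6 dB per doubling of distance; generally ΔL = −20·log₁₀(r₂/r₁).
ΔL = −20·log₁₀(0.25) = +12.04 dB.

+12 dB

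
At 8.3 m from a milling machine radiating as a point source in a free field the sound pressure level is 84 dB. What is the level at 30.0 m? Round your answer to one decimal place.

72.8 dB

Point-source attenuation: ΔL = 20·log₁₀(r₂/r₁) = 20·log₁₀(30.0/8.3) = 11.161 dB.
L₂ = 84 − 20·log₁₀(30.0/8.3) = 84 − 11.161 = 72.84 dB.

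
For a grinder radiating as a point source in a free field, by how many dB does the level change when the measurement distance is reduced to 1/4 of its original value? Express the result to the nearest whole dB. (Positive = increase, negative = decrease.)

Point-source spreading: ΔL = −20·log₁₀(r₂/r₁).
ΔL = −20·log₁₀(0.25) = +12.04 dB.

+12 dB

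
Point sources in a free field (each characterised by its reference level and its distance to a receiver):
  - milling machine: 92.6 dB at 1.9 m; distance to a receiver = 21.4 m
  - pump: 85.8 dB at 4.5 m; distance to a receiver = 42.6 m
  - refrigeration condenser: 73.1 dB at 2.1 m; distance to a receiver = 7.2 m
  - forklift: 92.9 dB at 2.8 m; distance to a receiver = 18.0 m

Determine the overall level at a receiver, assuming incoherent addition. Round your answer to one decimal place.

Propagate each source to the receiver with L = L_ref − 20·log₁₀(r/r_ref), then add intensities.
milling machine: 92.6 − 20·log₁₀(21.4/1.9) = 92.6 − 21.03 = 71.57 dB.
pump: 85.8 − 20·log₁₀(42.6/4.5) = 85.8 − 19.52 = 66.28 dB.
refrigeration condenser: 73.1 − 20·log₁₀(7.2/2.1) = 73.1 − 10.70 = 62.40 dB.
forklift: 92.9 − 20·log₁₀(18.0/2.8) = 92.9 − 16.16 = 76.74 dB.
Σ 10^(L/10) = 6.750e+07 → L_total = 10·log₁₀(6.750e+07) = 78.29 dB.

78.3 dB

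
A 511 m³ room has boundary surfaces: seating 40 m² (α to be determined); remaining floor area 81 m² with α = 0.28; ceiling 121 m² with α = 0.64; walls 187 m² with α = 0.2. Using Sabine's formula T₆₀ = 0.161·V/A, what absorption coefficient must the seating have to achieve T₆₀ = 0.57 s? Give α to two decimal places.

0.17

A = 0.161·V/T₆₀ = 0.161·511/0.57 = 144.34 m² sabins.
Absorption from the other surfaces = 81·0.28 + 121·0.64 + 187·0.2 = 137.52 m², so the seating must supply 6.82 m² over 40 m².
α = 6.82/40 = 0.170.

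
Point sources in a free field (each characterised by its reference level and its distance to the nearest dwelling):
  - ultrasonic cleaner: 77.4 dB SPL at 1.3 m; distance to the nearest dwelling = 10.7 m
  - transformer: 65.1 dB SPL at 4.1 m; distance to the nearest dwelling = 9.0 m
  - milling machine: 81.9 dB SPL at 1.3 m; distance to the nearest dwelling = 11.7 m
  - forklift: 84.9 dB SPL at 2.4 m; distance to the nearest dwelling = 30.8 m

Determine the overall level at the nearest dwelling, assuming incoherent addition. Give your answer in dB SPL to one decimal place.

67.2 dB SPL

Apply inverse-square spreading to bring every level to the receiver, then sum 10^(L/10).
ultrasonic cleaner: 77.4 − 20·log₁₀(10.7/1.3) = 77.4 − 18.31 = 59.09 dB SPL.
transformer: 65.1 − 20·log₁₀(9.0/4.1) = 65.1 − 6.83 = 58.27 dB SPL.
milling machine: 81.9 − 20·log₁₀(11.7/1.3) = 81.9 − 19.08 = 62.82 dB SPL.
forklift: 84.9 − 20·log₁₀(30.8/2.4) = 84.9 − 22.17 = 62.73 dB SPL.
Σ 10^(L/10) = 5.271e+06 → L_total = 10·log₁₀(5.271e+06) = 67.22 dB SPL.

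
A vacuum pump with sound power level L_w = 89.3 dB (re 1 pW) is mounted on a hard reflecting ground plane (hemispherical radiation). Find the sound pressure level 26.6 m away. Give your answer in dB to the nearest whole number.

The power spreads over a hemisphere of area 2π·r², so L_p = L_w − 10·log₁₀(2π·r²).
2π·r² = 4446 m², 10·log₁₀ of that is 36.479 dB.
L_p = 89.3 − 36.479 = 52.82 dB.

53 dB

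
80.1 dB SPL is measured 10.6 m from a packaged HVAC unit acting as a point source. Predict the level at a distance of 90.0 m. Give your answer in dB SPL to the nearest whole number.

Spherical spreading from a point source gives a 20·log₁₀(r₂/r₁) drop.
L₂ = 80.1 − 20·log₁₀(90.0/10.6) = 80.1 − 18.579 = 61.52 dB SPL.

62 dB SPL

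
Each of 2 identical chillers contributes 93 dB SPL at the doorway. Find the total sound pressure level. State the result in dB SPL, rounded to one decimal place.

L_total = L₁ + 10·log₁₀ N for N identical incoherent sources.
L_total = 93 + 10·log₁₀(2) = 93 + 3.010 = 96.01 dB SPL.

96.0 dB SPL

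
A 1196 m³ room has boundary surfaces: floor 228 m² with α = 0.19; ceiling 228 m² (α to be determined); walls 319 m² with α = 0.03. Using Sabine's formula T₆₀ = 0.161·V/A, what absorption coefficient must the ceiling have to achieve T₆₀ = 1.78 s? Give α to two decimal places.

A = 0.161·V/T₆₀ = 0.161·1196/1.78 = 108.18 m² sabins.
Absorption from the other surfaces = 228·0.19 + 319·0.03 = 52.89 m², so the ceiling must supply 55.29 m² over 228 m².
α = 55.29/228 = 0.242.

0.24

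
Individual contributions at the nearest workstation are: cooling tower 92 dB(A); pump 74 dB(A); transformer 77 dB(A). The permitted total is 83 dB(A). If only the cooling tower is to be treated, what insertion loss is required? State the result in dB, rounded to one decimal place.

The untreated sources together contribute 10^(74/10) + 10^(77/10) = 7.524e+07, i.e. 78.76 dB(A).
To meet 83 dB(A) overall, the treated cooling tower may contribute at most 10^(83/10) − 7.524e+07 = 1.243e+08, i.e. 80.94 dB(A).
So the cooling tower must be reduced from 92 to 80.94 dB(A): IL = 11.06 dB.

11.1 dB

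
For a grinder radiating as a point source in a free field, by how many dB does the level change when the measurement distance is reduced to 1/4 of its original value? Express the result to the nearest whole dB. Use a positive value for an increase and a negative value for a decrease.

+12 dB

A point source loses 6 dB per doubling of distance; generally ΔL = −20·log₁₀(r₂/r₁).
ΔL = −20·log₁₀(0.25) = +12.04 dB.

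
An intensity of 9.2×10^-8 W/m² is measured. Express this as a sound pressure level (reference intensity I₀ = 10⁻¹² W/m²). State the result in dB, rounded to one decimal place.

49.6 dB

Dividing by I₀ shifts the exponent by 12: I/I₀ = 9.2×10^4.
L = 10·(0.9638 + 4) = 49.64 dB.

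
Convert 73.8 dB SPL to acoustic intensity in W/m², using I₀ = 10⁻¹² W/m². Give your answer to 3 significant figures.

I/I₀ = 10^(73.8/10) = 2.399e+07, so I = 2.399e+07 × 10⁻¹² W/m².

2.40e-05 W/m²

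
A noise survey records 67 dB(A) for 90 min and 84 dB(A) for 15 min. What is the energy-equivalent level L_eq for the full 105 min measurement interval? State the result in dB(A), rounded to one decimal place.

76.0 dB(A)

Weight each interval's intensity by its duration and average over T = 105 min:
Σ tᵢ·10^(Lᵢ/10) = 90·10^(67/10) + 15·10^(84/10) = 4.219e+09.
L_eq = 10·log₁₀(4.219e+09/105) = 76.04 dB(A).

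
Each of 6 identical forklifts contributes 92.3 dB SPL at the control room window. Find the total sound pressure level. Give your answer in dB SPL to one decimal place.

N identical incoherent sources raise the level by 10·log₁₀ N.
L_total = 92.3 + 10·log₁₀(6) = 92.3 + 7.782 = 100.08 dB SPL.

100.1 dB SPL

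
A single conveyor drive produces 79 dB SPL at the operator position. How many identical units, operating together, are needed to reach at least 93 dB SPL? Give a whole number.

26

N identical sources give L₁ + 10·log₁₀ N, so require 10·log₁₀ N ≥ 93 − 79 = 14.0 dB.
N ≥ 10^(14.0/10) = 25.119, so N = 26.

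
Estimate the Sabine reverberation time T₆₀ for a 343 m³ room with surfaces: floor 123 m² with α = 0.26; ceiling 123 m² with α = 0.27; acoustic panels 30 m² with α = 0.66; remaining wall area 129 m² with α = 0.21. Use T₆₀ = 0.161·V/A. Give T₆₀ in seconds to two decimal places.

0.49 s

A = Σ Sᵢαᵢ = 123·0.26 + 123·0.27 + 30·0.66 + 129·0.21 = 112.08 m².
T₆₀ = 0.161·V/A = 0.161·343/112.08 = 0.493 s.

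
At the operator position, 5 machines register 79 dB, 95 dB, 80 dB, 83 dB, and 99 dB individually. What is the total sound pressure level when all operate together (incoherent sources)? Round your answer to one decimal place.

For uncorrelated sources the intensities add, so convert each level to linear form, sum, and take 10·log₁₀ of the total.
Σ 10^(L/10) = 10^(79/10) + 10^(95/10) + 10^(80/10) + 10^(83/10) + 10^(99/10) = 1.148e+10.
L_total = 10·log₁₀(1.148e+10) = 100.60 dB.

100.6 dB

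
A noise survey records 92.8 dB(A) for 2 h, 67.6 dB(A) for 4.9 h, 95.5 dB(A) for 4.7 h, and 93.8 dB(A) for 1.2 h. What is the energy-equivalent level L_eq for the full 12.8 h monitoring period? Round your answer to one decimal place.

92.6 dB(A)

L_eq = 10·log₁₀[(1/T)·Σ tᵢ·10^(Lᵢ/10)] with T = 12.8 h.
Σ tᵢ·10^(Lᵢ/10) = 2·10^(92.8/10) + 4.9·10^(67.6/10) + 4.7·10^(95.5/10) + 1.2·10^(93.8/10) = 2.339e+10.
L_eq = 10·log₁₀(2.339e+10/12.8) = 92.62 dB(A).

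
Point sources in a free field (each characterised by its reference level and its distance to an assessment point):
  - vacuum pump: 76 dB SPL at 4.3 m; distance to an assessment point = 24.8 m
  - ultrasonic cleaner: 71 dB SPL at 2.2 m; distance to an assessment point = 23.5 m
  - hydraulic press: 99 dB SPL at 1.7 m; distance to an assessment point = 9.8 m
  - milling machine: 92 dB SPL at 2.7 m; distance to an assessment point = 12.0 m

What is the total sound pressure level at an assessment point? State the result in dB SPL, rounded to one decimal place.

First find each source's level at the receiver (point-source: −20·log₁₀(r/r_ref)), then combine on an intensity basis.
vacuum pump: 76 − 20·log₁₀(24.8/4.3) = 76 − 15.22 = 60.78 dB SPL.
ultrasonic cleaner: 71 − 20·log₁₀(23.5/2.2) = 71 − 20.57 = 50.43 dB SPL.
hydraulic press: 99 − 20·log₁₀(9.8/1.7) = 99 − 15.22 = 83.78 dB SPL.
milling machine: 92 − 20·log₁₀(12.0/2.7) = 92 − 12.96 = 79.04 dB SPL.
Σ 10^(L/10) = 3.206e+08 → L_total = 10·log₁₀(3.206e+08) = 85.06 dB SPL.

85.1 dB SPL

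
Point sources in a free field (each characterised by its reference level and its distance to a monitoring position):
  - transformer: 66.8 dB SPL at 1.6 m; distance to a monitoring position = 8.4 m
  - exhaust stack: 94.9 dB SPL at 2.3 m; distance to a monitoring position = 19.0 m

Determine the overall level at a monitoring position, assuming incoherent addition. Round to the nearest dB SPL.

77 dB SPL

Propagate each source to the receiver with L = L_ref − 20·log₁₀(r/r_ref), then add intensities.
transformer: 66.8 − 20·log₁₀(8.4/1.6) = 66.8 − 14.40 = 52.40 dB SPL.
exhaust stack: 94.9 − 20·log₁₀(19.0/2.3) = 94.9 − 18.34 = 76.56 dB SPL.
Σ 10^(L/10) = 4.546e+07 → L_total = 10·log₁₀(4.546e+07) = 76.58 dB SPL.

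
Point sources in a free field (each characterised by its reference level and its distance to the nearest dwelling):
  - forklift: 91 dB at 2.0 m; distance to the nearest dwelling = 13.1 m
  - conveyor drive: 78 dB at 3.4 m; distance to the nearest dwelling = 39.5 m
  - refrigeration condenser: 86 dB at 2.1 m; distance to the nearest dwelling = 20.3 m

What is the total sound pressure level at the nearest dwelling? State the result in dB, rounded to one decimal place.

Propagate each source to the receiver with L = L_ref − 20·log₁₀(r/r_ref), then add intensities.
forklift: 91 − 20·log₁₀(13.1/2.0) = 91 − 16.32 = 74.68 dB.
conveyor drive: 78 − 20·log₁₀(39.5/3.4) = 78 − 21.30 = 56.70 dB.
refrigeration condenser: 86 − 20·log₁₀(20.3/2.1) = 86 − 19.71 = 66.29 dB.
Σ 10^(L/10) = 3.407e+07 → L_total = 10·log₁₀(3.407e+07) = 75.32 dB.

75.3 dB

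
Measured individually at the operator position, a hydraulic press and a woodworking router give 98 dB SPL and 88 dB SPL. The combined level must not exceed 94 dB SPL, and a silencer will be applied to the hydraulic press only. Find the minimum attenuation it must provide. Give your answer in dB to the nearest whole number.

Fixed contribution from the other source: Σ 10^(L/10) = 10^(88/10) = 6.310e+08 (88.00 dB SPL).
The limit corresponds to 10^(94/10) = 2.512e+09; subtracting the fixed part leaves 1.881e+09 for the hydraulic press, i.e. 92.74 dB SPL.
Required insertion loss = 98 − 92.74 = 5.26 dB.

5 dB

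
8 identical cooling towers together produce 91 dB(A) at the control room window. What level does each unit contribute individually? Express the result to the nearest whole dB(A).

8 equal contributions raise the level by 10·log₁₀ 8 = 9.031 dB, so each unit alone gives 91 − 9.031.

82 dB(A)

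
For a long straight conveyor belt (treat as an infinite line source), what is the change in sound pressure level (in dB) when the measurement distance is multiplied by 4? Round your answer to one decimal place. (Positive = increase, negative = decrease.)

With cylindrical spreading the level changes by −10·log₁₀(r₂/r₁).
ΔL = −10·log₁₀(4) = -6.02 dB.

-6.0 dB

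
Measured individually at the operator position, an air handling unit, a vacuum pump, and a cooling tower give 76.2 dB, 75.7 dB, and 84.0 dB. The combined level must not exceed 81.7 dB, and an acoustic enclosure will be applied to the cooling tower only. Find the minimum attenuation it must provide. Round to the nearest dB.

Fixed contribution from the other sources: Σ 10^(L/10) = 10^(76.2/10) + 10^(75.7/10) = 7.884e+07 (78.97 dB).
The limit corresponds to 10^(81.7/10) = 1.479e+08; subtracting the fixed part leaves 6.907e+07 for the cooling tower, i.e. 78.39 dB.
Required insertion loss = 84.0 − 78.39 = 5.61 dB.

6 dB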